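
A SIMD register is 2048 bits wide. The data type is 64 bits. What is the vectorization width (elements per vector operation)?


Width = SIMD bits / data type bits
= 2048 / 64 = 32

32


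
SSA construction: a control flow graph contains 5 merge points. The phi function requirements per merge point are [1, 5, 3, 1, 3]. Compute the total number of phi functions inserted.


Total phi functions = sum of phi functions at each join node
= 1 + 5 + 3 + 1 + 3 = 13

13


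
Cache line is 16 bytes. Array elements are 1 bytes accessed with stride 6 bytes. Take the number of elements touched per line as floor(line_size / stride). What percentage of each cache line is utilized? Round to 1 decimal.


Elements per cache line = floor(16 / 6) = 2
Bytes used = 2 * 1 = 2
Utilization = 2 / 16 * 100 = 12.5%

12.5


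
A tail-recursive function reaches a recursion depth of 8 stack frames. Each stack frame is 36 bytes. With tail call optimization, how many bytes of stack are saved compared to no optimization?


Without TCO: 8 * 36 = 288 bytes
With TCO: reuse 1 frame = 36 bytes
Savings = 288 - 36 = 252

252


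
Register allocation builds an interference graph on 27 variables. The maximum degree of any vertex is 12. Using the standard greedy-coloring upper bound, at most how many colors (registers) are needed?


Greedy coloring never needs more than (max_degree + 1) colors: when coloring a vertex, at most max_degree neighbors are already colored.
Upper bound = 12 + 1 = 13

13


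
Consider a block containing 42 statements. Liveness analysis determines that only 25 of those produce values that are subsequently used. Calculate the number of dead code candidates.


Dead code = total statements - live definitions
= 42 - 25 = 17

17


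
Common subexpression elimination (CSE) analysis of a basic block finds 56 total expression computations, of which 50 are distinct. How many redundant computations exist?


CSE count = total expressions - unique expressions
= 56 - 50 = 6

6


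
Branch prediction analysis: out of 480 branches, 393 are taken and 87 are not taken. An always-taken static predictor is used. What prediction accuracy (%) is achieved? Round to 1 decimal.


Predictor: always-taken
Correct predictions = 393
Accuracy = 393 / 480 * 100 = 81.9%

81.9


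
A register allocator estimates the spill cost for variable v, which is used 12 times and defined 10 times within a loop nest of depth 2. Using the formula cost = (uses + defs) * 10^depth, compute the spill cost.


uses + defs = 12 + 10 = 22
10^2 = 100
Spill cost = 22 * 100 = 2200

2200


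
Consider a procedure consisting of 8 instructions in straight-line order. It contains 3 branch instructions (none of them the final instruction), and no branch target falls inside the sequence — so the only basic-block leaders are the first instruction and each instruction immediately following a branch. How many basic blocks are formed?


With no in-sequence branch targets, the leaders are the first instruction plus the instruction after each branch.
Number of basic blocks = branches + 1
= 3 + 1 = 4

4


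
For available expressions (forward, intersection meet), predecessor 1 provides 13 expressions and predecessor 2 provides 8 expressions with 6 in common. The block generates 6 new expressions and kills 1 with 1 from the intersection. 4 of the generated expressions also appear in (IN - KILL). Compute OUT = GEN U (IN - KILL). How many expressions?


IN = intersection of predecessors = 6
IN - KILL = 6 - 1 = 5
|OUT| = |GEN| + |IN - KILL| - |GEN ∩ (IN - KILL)| = 6 + 5 - 4 = 7

7


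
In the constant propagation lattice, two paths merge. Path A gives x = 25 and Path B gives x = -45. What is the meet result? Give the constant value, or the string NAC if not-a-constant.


Meet operation: if both paths give the same constant, result is that constant; if they differ, result is NAC (not-a-constant).
Path A: 25, Path B: -45 -> differ
Result: not-a-constant -> NAC

NAC


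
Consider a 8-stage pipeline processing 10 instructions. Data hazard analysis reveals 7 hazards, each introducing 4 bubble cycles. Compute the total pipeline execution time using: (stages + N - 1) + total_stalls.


Base cycles = 8 + 10 - 1 = 17
Total stalls = 7 * 4 = 28
Total = 17 + 28 = 45

45


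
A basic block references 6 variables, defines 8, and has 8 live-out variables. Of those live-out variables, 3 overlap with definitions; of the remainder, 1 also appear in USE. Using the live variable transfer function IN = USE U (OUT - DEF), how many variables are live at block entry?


OUT - DEF: 8 - 3 = 5
|IN| = |USE| + |OUT - DEF| - |USE ∩ (OUT - DEF)| = 6 + 5 - 1 = 10

10


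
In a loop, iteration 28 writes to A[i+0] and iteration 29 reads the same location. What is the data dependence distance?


Distance = read iteration - write iteration
= 29 - 28 = 1

1


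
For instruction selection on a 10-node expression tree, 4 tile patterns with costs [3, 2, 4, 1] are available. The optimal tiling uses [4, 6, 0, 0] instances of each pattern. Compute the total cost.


Total cost = sum(count_i * cost_i)
= 4*3 + 6*2 + 0*4 + 0*1
= 24

24


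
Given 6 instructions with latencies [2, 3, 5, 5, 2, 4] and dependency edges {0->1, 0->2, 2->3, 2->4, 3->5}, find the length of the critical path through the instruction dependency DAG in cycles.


Compute longest path through dependency graph: dist(Ik) = max over predecessors of dist + latency(Ik).
dist(I0) = latency 2 = 2
dist(I1) = dist(I0) + 3 = 2 + 3 = 5
dist(I2) = dist(I0) + 5 = 2 + 5 = 7
dist(I3) = dist(I2) + 5 = 7 + 5 = 12
dist(I4) = dist(I2) + 2 = 7 + 2 = 9
dist(I5) = dist(I3) + 4 = 12 + 4 = 16
Critical path = max dist = 16

16


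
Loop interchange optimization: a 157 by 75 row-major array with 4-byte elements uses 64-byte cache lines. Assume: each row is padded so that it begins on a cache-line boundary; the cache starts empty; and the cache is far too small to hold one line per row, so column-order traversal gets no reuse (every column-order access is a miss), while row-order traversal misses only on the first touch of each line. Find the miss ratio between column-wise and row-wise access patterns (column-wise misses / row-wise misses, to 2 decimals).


Each row occupies 75 * 4 = 300 bytes and starts on a line boundary, so it spans ceil(300 / 64) = 5 cache lines.
Row-major traversal misses (one per line touched): 157 * ceil(75 * 4 / 64) = 785
Column-major traversal misses (no reuse, every access misses): 157 * 75 = 11775
Ratio = 11775 / 785 = 15.0

15.0


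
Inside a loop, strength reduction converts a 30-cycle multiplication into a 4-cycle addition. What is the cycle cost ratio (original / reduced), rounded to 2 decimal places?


Ratio = mult_cost / add_cost = 30 / 4 = 7.5

7.5


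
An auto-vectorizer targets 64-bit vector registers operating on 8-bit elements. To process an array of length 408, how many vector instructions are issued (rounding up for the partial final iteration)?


Width = 64 / 8 = 8 elements per vector op
Iterations = ceil(408 / 8) = 51

51


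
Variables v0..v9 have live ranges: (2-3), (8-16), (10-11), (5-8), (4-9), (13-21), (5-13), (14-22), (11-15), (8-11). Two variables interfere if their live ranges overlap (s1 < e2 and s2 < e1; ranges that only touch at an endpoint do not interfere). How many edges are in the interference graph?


Check all pairs for overlapping intervals.
Two intervals (s1,e1) and (s2,e2) overlap if s1 < e2 and s2 < e1.
v0 (2-3) vs v1..v9: overlaps none -> 0
v1 (8-16) vs v2..v9: overlaps v2, v4, v5, v6, v7, v8, v9 -> 7
v2 (10-11) vs v3..v9: overlaps v6, v9 -> 2
v3 (5-8) vs v4..v9: overlaps v4, v6 -> 2
v4 (4-9) vs v5..v9: overlaps v6, v9 -> 2
v5 (13-21) vs v6..v9: overlaps v7, v8 -> 2
v6 (5-13) vs v7..v9: overlaps v8, v9 -> 2
v7 (14-22) vs v8..v9: overlaps v8 -> 1
v8 (11-15) vs v9: overlaps none -> 0
Total overlapping pairs = 0 + 7 + 2 + 2 + 2 + 2 + 2 + 1 + 0 = 18

18


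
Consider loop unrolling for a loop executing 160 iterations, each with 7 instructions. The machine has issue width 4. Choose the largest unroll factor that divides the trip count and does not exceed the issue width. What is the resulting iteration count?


Largest divisor of 160 <= 4 is 4
New iterations = 160 / 4 = 40

40


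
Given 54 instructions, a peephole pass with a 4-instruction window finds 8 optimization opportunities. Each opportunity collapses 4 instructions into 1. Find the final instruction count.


Each match removes 3 instructions.
Total removed = 8 * 3 = 24
Remaining = 54 - 24 = 30

30


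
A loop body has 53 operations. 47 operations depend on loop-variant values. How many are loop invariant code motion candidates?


Invariant candidates = total - loop-dependent
= 53 - 47 = 6

6


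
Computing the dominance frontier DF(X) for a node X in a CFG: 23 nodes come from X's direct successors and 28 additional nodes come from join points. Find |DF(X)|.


DF(X) = direct successor contributions + join point contributions
= 23 + 28 = 51

51


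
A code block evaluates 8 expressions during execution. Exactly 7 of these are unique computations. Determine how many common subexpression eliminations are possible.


CSE count = total expressions - unique expressions
= 8 - 7 = 1

1


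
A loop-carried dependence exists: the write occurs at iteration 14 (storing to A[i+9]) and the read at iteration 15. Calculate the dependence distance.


Distance = read iteration - write iteration
= 15 - 14 = 1

1


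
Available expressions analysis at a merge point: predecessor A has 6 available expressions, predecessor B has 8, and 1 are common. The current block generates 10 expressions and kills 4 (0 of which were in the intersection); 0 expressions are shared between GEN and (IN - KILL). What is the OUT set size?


IN = intersection of predecessors = 1
IN - KILL = 1 - 0 = 1
|OUT| = |GEN| + |IN - KILL| - |GEN ∩ (IN - KILL)| = 10 + 1 - 0 = 11

11


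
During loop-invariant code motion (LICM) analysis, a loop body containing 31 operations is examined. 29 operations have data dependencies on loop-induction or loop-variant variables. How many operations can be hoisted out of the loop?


Invariant candidates = total - loop-dependent
= 31 - 29 = 2

2


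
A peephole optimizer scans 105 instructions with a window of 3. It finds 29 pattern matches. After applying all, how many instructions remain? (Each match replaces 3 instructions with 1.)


Each match removes 2 instructions.
Total removed = 29 * 2 = 58
Remaining = 105 - 58 = 47

47


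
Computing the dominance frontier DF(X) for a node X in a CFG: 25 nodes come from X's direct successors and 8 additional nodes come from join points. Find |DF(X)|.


DF(X) = direct successor contributions + join point contributions
= 25 + 8 = 33

33


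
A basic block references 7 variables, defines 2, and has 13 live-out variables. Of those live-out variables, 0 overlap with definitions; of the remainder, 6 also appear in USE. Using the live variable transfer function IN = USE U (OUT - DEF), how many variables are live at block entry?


OUT - DEF: 13 - 0 = 13
|IN| = |USE| + |OUT - DEF| - |USE ∩ (OUT - DEF)| = 7 + 13 - 6 = 14

14


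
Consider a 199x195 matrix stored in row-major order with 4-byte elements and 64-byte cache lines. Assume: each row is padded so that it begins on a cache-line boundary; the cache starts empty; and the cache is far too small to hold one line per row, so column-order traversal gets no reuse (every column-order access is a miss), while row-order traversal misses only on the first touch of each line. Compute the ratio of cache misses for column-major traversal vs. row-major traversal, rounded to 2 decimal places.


Each row occupies 195 * 4 = 780 bytes and starts on a line boundary, so it spans ceil(780 / 64) = 13 cache lines.
Row-major traversal misses (one per line touched): 199 * ceil(195 * 4 / 64) = 2587
Column-major traversal misses (no reuse, every access misses): 199 * 195 = 38805
Ratio = 38805 / 2587 = 15.0

15.0


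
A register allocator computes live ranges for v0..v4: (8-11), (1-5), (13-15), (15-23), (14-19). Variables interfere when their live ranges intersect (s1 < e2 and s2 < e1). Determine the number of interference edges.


Check all pairs for overlapping intervals.
Two intervals (s1,e1) and (s2,e2) overlap if s1 < e2 and s2 < e1.
v0 (8-11) vs v1..v4: overlaps none -> 0
v1 (1-5) vs v2..v4: overlaps none -> 0
v2 (13-15) vs v3..v4: overlaps v4 -> 1
v3 (15-23) vs v4: overlaps v4 -> 1
Total overlapping pairs = 0 + 0 + 1 + 1 = 2

2


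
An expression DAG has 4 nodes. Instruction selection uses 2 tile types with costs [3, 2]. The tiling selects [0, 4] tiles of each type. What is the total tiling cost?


Total cost = sum(count_i * cost_i)
= 0*3 + 4*2
= 8

8


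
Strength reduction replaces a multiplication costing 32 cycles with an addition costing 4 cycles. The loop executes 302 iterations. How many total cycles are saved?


Per-iteration saving = 32 - 4 = 28
Total saved = 302 * 28 = 8456

8456


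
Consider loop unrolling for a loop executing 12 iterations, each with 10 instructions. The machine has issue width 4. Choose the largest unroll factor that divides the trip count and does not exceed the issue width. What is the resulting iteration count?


Largest divisor of 12 <= 4 is 4
New iterations = 12 / 4 = 3

3


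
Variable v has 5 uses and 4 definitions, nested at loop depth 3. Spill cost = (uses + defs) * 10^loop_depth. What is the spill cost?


uses + defs = 5 + 4 = 9
10^3 = 1000
Spill cost = 9 * 1000 = 9000

9000


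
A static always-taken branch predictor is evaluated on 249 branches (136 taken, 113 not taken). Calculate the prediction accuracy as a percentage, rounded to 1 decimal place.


Predictor: always-taken
Correct predictions = 136
Accuracy = 136 / 249 * 100 = 54.6%

54.6


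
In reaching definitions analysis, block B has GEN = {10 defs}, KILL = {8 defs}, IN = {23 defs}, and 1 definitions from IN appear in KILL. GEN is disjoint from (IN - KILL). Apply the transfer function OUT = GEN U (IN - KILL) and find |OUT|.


IN - KILL: 23 - 1 = 22 surviving definitions
OUT = GEN + surviving = 10 + 22 = 32

32


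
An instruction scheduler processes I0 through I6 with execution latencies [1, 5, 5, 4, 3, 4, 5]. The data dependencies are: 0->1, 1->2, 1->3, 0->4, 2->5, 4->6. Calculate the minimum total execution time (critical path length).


Compute longest path through dependency graph: dist(Ik) = max over predecessors of dist + latency(Ik).
dist(I0) = latency 1 = 1
dist(I1) = dist(I0) + 5 = 1 + 5 = 6
dist(I2) = dist(I1) + 5 = 6 + 5 = 11
dist(I3) = dist(I1) + 4 = 6 + 4 = 10
dist(I4) = dist(I0) + 3 = 1 + 3 = 4
dist(I5) = dist(I2) + 4 = 11 + 4 = 15
dist(I6) = dist(I4) + 5 = 4 + 5 = 9
Critical path = max dist = 15

15


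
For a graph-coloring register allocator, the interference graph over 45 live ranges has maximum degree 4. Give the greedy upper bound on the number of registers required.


Greedy coloring never needs more than (max_degree + 1) colors: when coloring a vertex, at most max_degree neighbors are already colored.
Upper bound = 4 + 1 = 5

5


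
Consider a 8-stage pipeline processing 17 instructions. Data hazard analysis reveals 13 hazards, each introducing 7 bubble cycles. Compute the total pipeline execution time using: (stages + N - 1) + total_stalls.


Base cycles = 8 + 17 - 1 = 24
Total stalls = 13 * 7 = 91
Total = 24 + 91 = 115

115


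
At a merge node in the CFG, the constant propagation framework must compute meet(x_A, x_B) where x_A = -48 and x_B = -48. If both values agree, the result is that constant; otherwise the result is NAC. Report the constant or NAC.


Meet operation: if both paths give the same constant, result is that constant; if they differ, result is NAC (not-a-constant).
Path A: -48, Path B: -48 -> equal
Result: constant -> -48

-48


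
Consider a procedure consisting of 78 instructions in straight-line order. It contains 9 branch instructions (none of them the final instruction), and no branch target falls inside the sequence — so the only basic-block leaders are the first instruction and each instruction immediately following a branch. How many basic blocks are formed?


With no in-sequence branch targets, the leaders are the first instruction plus the instruction after each branch.
Number of basic blocks = branches + 1
= 9 + 1 = 10

10


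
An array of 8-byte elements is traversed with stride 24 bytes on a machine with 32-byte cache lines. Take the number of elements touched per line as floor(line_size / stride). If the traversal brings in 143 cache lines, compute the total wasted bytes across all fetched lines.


Elements per line = floor(32 / 24) = 1
Bytes used per line = 1 * 8 = 8
Wasted per line = 32 - 8 = 24
Total wasted = 24 * 143 = 3432

3432


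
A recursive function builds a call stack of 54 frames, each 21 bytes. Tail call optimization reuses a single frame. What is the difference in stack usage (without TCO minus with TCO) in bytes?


Without TCO: 54 * 21 = 1134 bytes
With TCO: reuse 1 frame = 21 bytes
Savings = 1134 - 21 = 1113

1113


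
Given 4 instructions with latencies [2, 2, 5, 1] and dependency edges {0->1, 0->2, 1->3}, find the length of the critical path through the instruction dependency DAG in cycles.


Compute longest path through dependency graph: dist(Ik) = max over predecessors of dist + latency(Ik).
dist(I0) = latency 2 = 2
dist(I1) = dist(I0) + 2 = 2 + 2 = 4
dist(I2) = dist(I0) + 5 = 2 + 5 = 7
dist(I3) = dist(I1) + 1 = 4 + 1 = 5
Critical path = max dist = 7

7


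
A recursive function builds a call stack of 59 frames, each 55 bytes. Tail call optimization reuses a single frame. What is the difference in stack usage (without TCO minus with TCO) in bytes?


Without TCO: 59 * 55 = 3245 bytes
With TCO: reuse 1 frame = 55 bytes
Savings = 3245 - 55 = 3190

3190


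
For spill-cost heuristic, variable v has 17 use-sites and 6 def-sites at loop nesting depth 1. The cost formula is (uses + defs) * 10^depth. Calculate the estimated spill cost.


uses + defs = 17 + 6 = 23
10^1 = 10
Spill cost = 23 * 10 = 230

230


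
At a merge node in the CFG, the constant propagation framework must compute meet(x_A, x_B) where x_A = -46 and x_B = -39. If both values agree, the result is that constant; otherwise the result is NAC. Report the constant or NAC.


Meet operation: if both paths give the same constant, result is that constant; if they differ, result is NAC (not-a-constant).
Path A: -46, Path B: -39 -> differ
Result: not-a-constant -> NAC

NAC


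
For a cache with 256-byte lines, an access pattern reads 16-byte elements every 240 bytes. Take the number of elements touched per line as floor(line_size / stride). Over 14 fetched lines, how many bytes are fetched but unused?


Elements per line = floor(256 / 240) = 1
Bytes used per line = 1 * 16 = 16
Wasted per line = 256 - 16 = 240
Total wasted = 240 * 14 = 3360

3360


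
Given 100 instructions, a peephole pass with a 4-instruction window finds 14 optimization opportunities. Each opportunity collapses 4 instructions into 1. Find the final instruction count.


Each match removes 3 instructions.
Total removed = 14 * 3 = 42
Remaining = 100 - 42 = 58

58


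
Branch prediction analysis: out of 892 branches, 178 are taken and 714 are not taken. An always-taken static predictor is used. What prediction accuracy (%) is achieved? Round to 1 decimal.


Predictor: always-taken
Correct predictions = 178
Accuracy = 178 / 892 * 100 = 20.0%

20.0


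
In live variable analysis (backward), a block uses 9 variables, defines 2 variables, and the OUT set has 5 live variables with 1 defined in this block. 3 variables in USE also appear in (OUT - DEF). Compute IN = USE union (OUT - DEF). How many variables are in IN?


OUT - DEF: 5 - 1 = 4
|IN| = |USE| + |OUT - DEF| - |USE ∩ (OUT - DEF)| = 9 + 4 - 3 = 10

10


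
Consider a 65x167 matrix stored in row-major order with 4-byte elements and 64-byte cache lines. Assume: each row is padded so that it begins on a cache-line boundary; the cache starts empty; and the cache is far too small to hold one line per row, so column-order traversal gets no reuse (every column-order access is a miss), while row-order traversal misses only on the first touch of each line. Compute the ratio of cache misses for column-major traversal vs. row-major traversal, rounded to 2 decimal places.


Each row occupies 167 * 4 = 668 bytes and starts on a line boundary, so it spans ceil(668 / 64) = 11 cache lines.
Row-major traversal misses (one per line touched): 65 * ceil(167 * 4 / 64) = 715
Column-major traversal misses (no reuse, every access misses): 65 * 167 = 10855
Ratio = 10855 / 715 = 15.18

15.18


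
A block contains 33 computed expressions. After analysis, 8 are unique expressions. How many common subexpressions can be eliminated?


CSE count = total expressions - unique expressions
= 33 - 8 = 25

25


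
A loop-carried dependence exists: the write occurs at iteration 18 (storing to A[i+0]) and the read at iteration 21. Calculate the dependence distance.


Distance = read iteration - write iteration
= 21 - 18 = 3

3


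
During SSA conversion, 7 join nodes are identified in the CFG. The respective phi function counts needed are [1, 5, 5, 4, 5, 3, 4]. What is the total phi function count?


Total phi functions = sum of phi functions at each join node
= 1 + 5 + 5 + 4 + 5 + 3 + 4 = 27

27


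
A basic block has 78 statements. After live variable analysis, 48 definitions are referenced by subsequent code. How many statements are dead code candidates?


Dead code = total statements - live definitions
= 78 - 48 = 30

30


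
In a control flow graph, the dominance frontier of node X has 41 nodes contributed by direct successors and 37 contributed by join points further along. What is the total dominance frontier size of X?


DF(X) = direct successor contributions + join point contributions
= 41 + 37 = 78

78


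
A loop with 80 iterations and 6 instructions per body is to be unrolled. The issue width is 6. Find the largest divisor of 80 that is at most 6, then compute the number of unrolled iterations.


Largest divisor of 80 <= 6 is 5
New iterations = 80 / 5 = 16

16


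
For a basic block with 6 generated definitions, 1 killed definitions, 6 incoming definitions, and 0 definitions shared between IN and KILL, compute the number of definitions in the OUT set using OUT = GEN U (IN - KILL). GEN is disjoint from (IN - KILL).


IN - KILL: 6 - 0 = 6 surviving definitions
OUT = GEN + surviving = 6 + 6 = 12

12


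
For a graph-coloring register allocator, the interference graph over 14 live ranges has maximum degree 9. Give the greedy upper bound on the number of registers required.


Greedy coloring never needs more than (max_degree + 1) colors: when coloring a vertex, at most max_degree neighbors are already colored.
Upper bound = 9 + 1 = 10

10


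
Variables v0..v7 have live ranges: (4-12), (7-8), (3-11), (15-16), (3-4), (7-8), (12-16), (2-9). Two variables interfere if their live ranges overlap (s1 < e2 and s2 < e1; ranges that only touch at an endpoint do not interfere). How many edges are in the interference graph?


Check all pairs for overlapping intervals.
Two intervals (s1,e1) and (s2,e2) overlap if s1 < e2 and s2 < e1.
v0 (4-12) vs v1..v7: overlaps v1, v2, v5, v7 -> 4
v1 (7-8) vs v2..v7: overlaps v2, v5, v7 -> 3
v2 (3-11) vs v3..v7: overlaps v4, v5, v7 -> 3
v3 (15-16) vs v4..v7: overlaps v6 -> 1
v4 (3-4) vs v5..v7: overlaps v7 -> 1
v5 (7-8) vs v6..v7: overlaps v7 -> 1
v6 (12-16) vs v7: overlaps none -> 0
Total overlapping pairs = 4 + 3 + 3 + 1 + 1 + 1 + 0 = 13

13


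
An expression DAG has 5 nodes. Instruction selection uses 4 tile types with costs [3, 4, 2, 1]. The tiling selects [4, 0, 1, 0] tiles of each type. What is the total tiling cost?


Total cost = sum(count_i * cost_i)
= 4*3 + 0*4 + 1*2 + 0*1
= 14

14


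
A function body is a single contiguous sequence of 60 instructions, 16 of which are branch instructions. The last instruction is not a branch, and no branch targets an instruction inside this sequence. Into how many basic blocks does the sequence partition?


With no in-sequence branch targets, the leaders are the first instruction plus the instruction after each branch.
Number of basic blocks = branches + 1
= 16 + 1 = 17

17


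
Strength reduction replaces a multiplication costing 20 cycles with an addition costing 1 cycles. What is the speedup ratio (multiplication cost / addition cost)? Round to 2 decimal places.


Ratio = mult_cost / add_cost = 20 / 1 = 20.0

20.0


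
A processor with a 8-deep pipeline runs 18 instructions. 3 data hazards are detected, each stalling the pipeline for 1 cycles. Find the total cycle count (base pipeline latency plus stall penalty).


Base cycles = 8 + 18 - 1 = 25
Total stalls = 3 * 1 = 3
Total = 25 + 3 = 28

28


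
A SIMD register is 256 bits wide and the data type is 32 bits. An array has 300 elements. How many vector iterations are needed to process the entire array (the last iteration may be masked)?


Width = 256 / 32 = 8 elements per vector op
Iterations = ceil(300 / 8) = 38

38


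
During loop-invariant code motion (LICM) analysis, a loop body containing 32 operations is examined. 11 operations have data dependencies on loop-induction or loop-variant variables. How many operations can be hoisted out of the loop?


Invariant candidates = total - loop-dependent
= 32 - 11 = 21

21


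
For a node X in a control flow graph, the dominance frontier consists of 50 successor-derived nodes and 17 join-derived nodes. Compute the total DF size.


DF(X) = direct successor contributions + join point contributions
= 50 + 17 = 67

67


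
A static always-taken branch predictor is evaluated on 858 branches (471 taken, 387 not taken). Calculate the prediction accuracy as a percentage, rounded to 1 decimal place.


Predictor: always-taken
Correct predictions = 471
Accuracy = 471 / 858 * 100 = 54.9%

54.9


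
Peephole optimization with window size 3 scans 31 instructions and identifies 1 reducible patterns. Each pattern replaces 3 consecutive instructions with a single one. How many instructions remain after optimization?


Each match removes 2 instructions.
Total removed = 1 * 2 = 2
Remaining = 31 - 2 = 29

29


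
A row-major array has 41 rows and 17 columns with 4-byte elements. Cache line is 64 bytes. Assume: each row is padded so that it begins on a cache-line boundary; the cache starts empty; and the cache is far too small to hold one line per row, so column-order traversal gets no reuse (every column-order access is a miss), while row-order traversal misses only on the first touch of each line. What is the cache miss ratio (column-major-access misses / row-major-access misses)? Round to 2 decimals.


Each row occupies 17 * 4 = 68 bytes and starts on a line boundary, so it spans ceil(68 / 64) = 2 cache lines.
Row-major traversal misses (one per line touched): 41 * ceil(17 * 4 / 64) = 82
Column-major traversal misses (no reuse, every access misses): 41 * 17 = 697
Ratio = 697 / 82 = 8.5

8.5


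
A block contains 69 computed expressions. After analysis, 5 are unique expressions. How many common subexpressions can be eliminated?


CSE count = total expressions - unique expressions
= 69 - 5 = 64

64


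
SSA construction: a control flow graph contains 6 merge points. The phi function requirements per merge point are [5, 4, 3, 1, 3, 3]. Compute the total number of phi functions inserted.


Total phi functions = sum of phi functions at each join node
= 5 + 4 + 3 + 1 + 3 + 3 = 19

19


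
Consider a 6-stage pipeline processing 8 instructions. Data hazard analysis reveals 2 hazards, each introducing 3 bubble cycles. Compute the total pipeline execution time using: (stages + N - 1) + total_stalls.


Base cycles = 6 + 8 - 1 = 13
Total stalls = 2 * 3 = 6
Total = 13 + 6 = 19

19


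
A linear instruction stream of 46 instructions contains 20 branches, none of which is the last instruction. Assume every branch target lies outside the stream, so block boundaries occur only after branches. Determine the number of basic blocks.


With no in-sequence branch targets, the leaders are the first instruction plus the instruction after each branch.
Number of basic blocks = branches + 1
= 20 + 1 = 21

21


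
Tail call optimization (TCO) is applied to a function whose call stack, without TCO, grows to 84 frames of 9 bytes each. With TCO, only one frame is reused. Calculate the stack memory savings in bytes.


Without TCO: 84 * 9 = 756 bytes
With TCO: reuse 1 frame = 9 bytes
Savings = 756 - 9 = 747

747


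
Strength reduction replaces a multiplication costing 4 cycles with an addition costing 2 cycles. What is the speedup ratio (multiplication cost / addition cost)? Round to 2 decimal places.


Ratio = mult_cost / add_cost = 4 / 2 = 2.0

2.0


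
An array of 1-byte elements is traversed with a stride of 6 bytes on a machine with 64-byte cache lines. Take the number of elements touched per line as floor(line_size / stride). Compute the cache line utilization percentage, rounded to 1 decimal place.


Elements per cache line = floor(64 / 6) = 10
Bytes used = 10 * 1 = 10
Utilization = 10 / 64 * 100 = 15.6%

15.6


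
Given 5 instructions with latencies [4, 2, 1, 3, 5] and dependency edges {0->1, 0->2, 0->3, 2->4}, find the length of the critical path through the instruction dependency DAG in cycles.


Compute longest path through dependency graph: dist(Ik) = max over predecessors of dist + latency(Ik).
dist(I0) = latency 4 = 4
dist(I1) = dist(I0) + 2 = 4 + 2 = 6
dist(I2) = dist(I0) + 1 = 4 + 1 = 5
dist(I3) = dist(I0) + 3 = 4 + 3 = 7
dist(I4) = dist(I2) + 5 = 5 + 5 = 10
Critical path = max dist = 10

10


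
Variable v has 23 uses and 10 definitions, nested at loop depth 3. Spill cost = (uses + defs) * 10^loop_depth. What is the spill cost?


uses + defs = 23 + 10 = 33
10^3 = 1000
Spill cost = 33 * 1000 = 33000

33000


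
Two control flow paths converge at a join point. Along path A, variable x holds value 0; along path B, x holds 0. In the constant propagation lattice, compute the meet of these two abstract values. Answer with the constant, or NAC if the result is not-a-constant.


Meet operation: if both paths give the same constant, result is that constant; if they differ, result is NAC (not-a-constant).
Path A: 0, Path B: 0 -> equal
Result: constant -> 0

0


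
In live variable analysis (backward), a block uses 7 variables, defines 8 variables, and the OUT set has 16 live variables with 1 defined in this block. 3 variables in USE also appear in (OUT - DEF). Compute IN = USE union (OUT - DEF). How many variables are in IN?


OUT - DEF: 16 - 1 = 15
|IN| = |USE| + |OUT - DEF| - |USE ∩ (OUT - DEF)| = 7 + 15 - 3 = 19

19


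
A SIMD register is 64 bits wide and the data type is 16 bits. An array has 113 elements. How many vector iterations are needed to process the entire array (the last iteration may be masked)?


Width = 64 / 16 = 4 elements per vector op
Iterations = ceil(113 / 4) = 29

29


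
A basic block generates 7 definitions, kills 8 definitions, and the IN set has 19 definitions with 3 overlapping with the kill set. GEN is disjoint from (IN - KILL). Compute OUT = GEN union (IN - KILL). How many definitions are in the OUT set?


IN - KILL: 19 - 3 = 16 surviving definitions
OUT = GEN + surviving = 7 + 16 = 23

23


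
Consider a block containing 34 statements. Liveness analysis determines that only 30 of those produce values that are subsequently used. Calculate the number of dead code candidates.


Dead code = total statements - live definitions
= 34 - 30 = 4

4


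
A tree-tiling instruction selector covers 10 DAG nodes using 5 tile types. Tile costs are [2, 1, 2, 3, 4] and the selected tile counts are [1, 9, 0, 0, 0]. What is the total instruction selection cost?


Total cost = sum(count_i * cost_i)
= 1*2 + 9*1 + 0*2 + 0*3 + 0*4
= 11

11


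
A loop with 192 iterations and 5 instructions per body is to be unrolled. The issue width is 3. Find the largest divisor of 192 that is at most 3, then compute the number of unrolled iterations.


Largest divisor of 192 <= 3 is 3
New iterations = 192 / 3 = 64

64


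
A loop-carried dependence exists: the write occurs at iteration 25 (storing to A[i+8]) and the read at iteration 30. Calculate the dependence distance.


Distance = read iteration - write iteration
= 30 - 25 = 5

5


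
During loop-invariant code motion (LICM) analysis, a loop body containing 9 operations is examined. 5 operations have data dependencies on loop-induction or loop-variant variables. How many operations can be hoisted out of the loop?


Invariant candidates = total - loop-dependent
= 9 - 5 = 4

4


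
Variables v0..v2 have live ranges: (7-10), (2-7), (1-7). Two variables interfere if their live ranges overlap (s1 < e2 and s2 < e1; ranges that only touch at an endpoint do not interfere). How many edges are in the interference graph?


Check all pairs for overlapping intervals.
Two intervals (s1,e1) and (s2,e2) overlap if s1 < e2 and s2 < e1.
v0 (7-10) vs v1..v2: overlaps none -> 0
v1 (2-7) vs v2: overlaps v2 -> 1
Total overlapping pairs = 0 + 1 = 1

1


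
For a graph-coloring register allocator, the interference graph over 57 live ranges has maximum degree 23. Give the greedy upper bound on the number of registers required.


Greedy coloring never needs more than (max_degree + 1) colors: when coloring a vertex, at most max_degree neighbors are already colored.
Upper bound = 23 + 1 = 24

24


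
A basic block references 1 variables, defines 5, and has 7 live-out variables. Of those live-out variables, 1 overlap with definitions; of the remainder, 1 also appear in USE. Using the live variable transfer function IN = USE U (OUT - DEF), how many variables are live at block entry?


OUT - DEF: 7 - 1 = 6
|IN| = |USE| + |OUT - DEF| - |USE ∩ (OUT - DEF)| = 1 + 6 - 1 = 6

6


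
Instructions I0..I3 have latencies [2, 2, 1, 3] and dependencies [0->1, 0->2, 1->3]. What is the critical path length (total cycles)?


Compute longest path through dependency graph: dist(Ik) = max over predecessors of dist + latency(Ik).
dist(I0) = latency 2 = 2
dist(I1) = dist(I0) + 2 = 2 + 2 = 4
dist(I2) = dist(I0) + 1 = 2 + 1 = 3
dist(I3) = dist(I1) + 3 = 4 + 3 = 7
Critical path = max dist = 7

7


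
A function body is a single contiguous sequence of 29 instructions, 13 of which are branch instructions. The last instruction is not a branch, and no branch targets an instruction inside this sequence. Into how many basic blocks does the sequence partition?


With no in-sequence branch targets, the leaders are the first instruction plus the instruction after each branch.
Number of basic blocks = branches + 1
= 13 + 1 = 14

14


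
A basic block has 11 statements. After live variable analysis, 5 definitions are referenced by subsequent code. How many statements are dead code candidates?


Dead code = total statements - live definitions
= 11 - 5 = 6

6


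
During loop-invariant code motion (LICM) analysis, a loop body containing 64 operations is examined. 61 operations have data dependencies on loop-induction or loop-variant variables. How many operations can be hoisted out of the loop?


Invariant candidates = total - loop-dependent
= 64 - 61 = 3

3


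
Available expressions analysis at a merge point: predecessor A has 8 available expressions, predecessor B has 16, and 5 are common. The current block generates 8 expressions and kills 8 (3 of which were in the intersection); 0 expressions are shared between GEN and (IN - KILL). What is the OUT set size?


IN = intersection of predecessors = 5
IN - KILL = 5 - 3 = 2
|OUT| = |GEN| + |IN - KILL| - |GEN ∩ (IN - KILL)| = 8 + 2 - 0 = 10

10


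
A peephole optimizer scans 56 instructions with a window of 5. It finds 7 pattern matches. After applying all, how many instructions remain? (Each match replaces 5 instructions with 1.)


Each match removes 4 instructions.
Total removed = 7 * 4 = 28
Remaining = 56 - 28 = 28

28


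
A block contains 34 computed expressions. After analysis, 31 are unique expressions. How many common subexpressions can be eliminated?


CSE count = total expressions - unique expressions
= 34 - 31 = 3

3


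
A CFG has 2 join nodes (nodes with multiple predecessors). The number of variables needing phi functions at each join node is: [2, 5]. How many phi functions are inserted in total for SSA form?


Total phi functions = sum of phi functions at each join node
= 2 + 5 = 7

7


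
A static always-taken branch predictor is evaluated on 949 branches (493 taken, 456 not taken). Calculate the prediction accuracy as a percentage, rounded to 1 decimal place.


Predictor: always-taken
Correct predictions = 493
Accuracy = 493 / 949 * 100 = 51.9%

51.9


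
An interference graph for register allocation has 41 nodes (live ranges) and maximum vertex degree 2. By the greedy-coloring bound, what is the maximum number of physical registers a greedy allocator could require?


Greedy coloring never needs more than (max_degree + 1) colors: when coloring a vertex, at most max_degree neighbors are already colored.
Upper bound = 2 + 1 = 3

3


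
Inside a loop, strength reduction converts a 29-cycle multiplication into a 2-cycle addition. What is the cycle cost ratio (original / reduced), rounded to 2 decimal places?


Ratio = mult_cost / add_cost = 29 / 2 = 14.5

14.5


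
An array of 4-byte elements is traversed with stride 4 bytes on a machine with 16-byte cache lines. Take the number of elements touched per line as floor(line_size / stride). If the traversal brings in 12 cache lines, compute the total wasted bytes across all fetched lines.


Elements per line = floor(16 / 4) = 4
Bytes used per line = 4 * 4 = 16
Wasted per line = 16 - 16 = 0
Total wasted = 0 * 12 = 0

0


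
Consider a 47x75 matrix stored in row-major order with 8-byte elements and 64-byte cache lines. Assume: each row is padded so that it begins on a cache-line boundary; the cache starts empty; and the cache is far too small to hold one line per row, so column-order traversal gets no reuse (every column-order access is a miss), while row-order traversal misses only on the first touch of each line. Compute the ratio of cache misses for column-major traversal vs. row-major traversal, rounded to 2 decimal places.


Each row occupies 75 * 8 = 600 bytes and starts on a line boundary, so it spans ceil(600 / 64) = 10 cache lines.
Row-major traversal misses (one per line touched): 47 * ceil(75 * 8 / 64) = 470
Column-major traversal misses (no reuse, every access misses): 47 * 75 = 3525
Ratio = 3525 / 470 = 7.5

7.5


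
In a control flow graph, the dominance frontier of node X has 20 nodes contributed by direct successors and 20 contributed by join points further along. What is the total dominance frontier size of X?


DF(X) = direct successor contributions + join point contributions
= 20 + 20 = 40

40


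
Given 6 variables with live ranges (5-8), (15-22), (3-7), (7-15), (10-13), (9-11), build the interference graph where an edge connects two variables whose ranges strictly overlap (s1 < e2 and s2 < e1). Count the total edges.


Check all pairs for overlapping intervals.
Two intervals (s1,e1) and (s2,e2) overlap if s1 < e2 and s2 < e1.
v0 (5-8) vs v1..v5: overlaps v2, v3 -> 2
v1 (15-22) vs v2..v5: overlaps none -> 0
v2 (3-7) vs v3..v5: overlaps none -> 0
v3 (7-15) vs v4..v5: overlaps v4, v5 -> 2
v4 (10-13) vs v5: overlaps v5 -> 1
Total overlapping pairs = 2 + 0 + 0 + 2 + 1 = 5

5


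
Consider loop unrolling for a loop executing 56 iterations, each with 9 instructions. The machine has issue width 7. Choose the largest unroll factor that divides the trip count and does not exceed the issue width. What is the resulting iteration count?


Largest divisor of 56 <= 7 is 7
New iterations = 56 / 7 = 8

8
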